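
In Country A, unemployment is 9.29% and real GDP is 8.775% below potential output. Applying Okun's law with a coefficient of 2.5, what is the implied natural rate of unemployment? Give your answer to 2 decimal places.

From Okun's law, u - u* = -(output gap)/β = -(-8.775)/2.5 = 3.51 points.
So u* = 9.29 - 3.51 = 5.78%.

5.78%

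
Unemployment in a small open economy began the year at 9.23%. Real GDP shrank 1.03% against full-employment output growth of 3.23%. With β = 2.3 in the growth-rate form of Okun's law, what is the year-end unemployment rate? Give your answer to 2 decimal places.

Growth-rate Okun's law: g_Y = g_Y* - β × Δu, so Δu = (g_Y* - g_Y)/β.
Δu = (3.23 + 1.03)/2.3 = 4.26/2.3 = 1.85 percentage points.
Year-end unemployment = 9.23 + 1.85 = 11.08%.

11.08%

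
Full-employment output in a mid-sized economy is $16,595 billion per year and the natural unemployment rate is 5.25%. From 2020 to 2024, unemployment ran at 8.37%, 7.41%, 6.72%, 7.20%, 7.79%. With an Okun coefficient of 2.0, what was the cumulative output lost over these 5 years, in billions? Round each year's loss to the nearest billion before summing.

$3,731 billion

Year 2020: gap = -2.0 × (8.37 - 5.25) = -6.24%, loss ≈ 16595 × 6.24/100 ≈ 1036.
Year 2021: gap = -2.0 × (7.41 - 5.25) = -4.32%, loss ≈ 16595 × 4.32/100 ≈ 717.
Year 2022: gap = -2.0 × (6.72 - 5.25) = -2.94%, loss ≈ 16595 × 2.94/100 ≈ 488.
Year 2023: gap = -2.0 × (7.2 - 5.25) = -3.9%, loss ≈ 16595 × 3.9/100 ≈ 647.
Year 2024: gap = -2.0 × (7.79 - 5.25) = -5.08%, loss ≈ 16595 × 5.08/100 ≈ 843.
Total lost output = 1036 + 717 + 488 + 647 + 843 = 3731 billion.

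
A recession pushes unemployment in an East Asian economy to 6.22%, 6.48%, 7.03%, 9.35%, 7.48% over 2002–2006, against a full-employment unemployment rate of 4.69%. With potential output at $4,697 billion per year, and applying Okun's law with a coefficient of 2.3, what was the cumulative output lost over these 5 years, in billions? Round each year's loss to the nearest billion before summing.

$1,415 billion

Year 2002: gap = -2.3 × (6.22 - 4.69) = -3.519%, loss ≈ 4697 × 3.519/100 ≈ 165.
Year 2003: gap = -2.3 × (6.48 - 4.69) = -4.117%, loss ≈ 4697 × 4.117/100 ≈ 193.
Year 2004: gap = -2.3 × (7.03 - 4.69) = -5.382%, loss ≈ 4697 × 5.382/100 ≈ 253.
Year 2005: gap = -2.3 × (9.35 - 4.69) = -10.718%, loss ≈ 4697 × 10.718/100 ≈ 503.
Year 2006: gap = -2.3 × (7.48 - 4.69) = -6.417%, loss ≈ 4697 × 6.417/100 ≈ 301.
Total lost output = 165 + 193 + 253 + 503 + 301 = 1415 billion.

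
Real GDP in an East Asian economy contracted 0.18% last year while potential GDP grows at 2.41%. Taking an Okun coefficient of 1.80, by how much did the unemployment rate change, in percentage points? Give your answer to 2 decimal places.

1.44 percentage points

Growth-rate Okun's law: g_Y = g_Y* - β × Δu, so Δu = (g_Y* - g_Y)/β.
Δu = (2.41 + 0.18)/1.80 = 2.59/1.80 = 1.44 percentage points.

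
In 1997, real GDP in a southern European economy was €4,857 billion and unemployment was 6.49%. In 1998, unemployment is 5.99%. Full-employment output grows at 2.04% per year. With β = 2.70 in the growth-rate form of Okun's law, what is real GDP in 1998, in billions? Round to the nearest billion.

€5,022 billion

Δu = 5.99 - 6.49 = -0.5 points.
Okun's law (growth form): g_Y = g_Y* - β × Δu = 2.04 - 2.70 × (-0.50) = 2.04 + 1.35 = 3.39%.
Real GDP in the next year = 4857 × (1 + 3.39/100) = 4857 × 1.0339 ≈ 5022 billion.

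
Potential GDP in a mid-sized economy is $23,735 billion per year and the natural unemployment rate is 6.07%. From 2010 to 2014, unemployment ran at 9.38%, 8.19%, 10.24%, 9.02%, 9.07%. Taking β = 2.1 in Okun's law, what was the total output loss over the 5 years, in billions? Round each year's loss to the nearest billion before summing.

Year 2010: gap = -2.1 × (9.38 - 6.07) = -6.951%, loss ≈ 23735 × 6.951/100 ≈ 1650.
Year 2011: gap = -2.1 × (8.19 - 6.07) = -4.452%, loss ≈ 23735 × 4.452/100 ≈ 1057.
Year 2012: gap = -2.1 × (10.24 - 6.07) = -8.757%, loss ≈ 23735 × 8.757/100 ≈ 2078.
Year 2013: gap = -2.1 × (9.02 - 6.07) = -6.195%, loss ≈ 23735 × 6.195/100 ≈ 1470.
Year 2014: gap = -2.1 × (9.07 - 6.07) = -6.3%, loss ≈ 23735 × 6.3/100 ≈ 1495.
Total lost output = 1650 + 1057 + 2078 + 1470 + 1495 = 7750 billion.

$7,750 billion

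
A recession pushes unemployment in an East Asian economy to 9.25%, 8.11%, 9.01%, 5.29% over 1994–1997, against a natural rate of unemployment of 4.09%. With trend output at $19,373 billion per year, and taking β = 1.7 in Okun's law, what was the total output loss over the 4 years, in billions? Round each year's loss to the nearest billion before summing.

$5,038 billion

Year 1994: gap = -1.7 × (9.25 - 4.09) = -8.772%, loss ≈ 19373 × 8.772/100 ≈ 1699.
Year 1995: gap = -1.7 × (8.11 - 4.09) = -6.834%, loss ≈ 19373 × 6.834/100 ≈ 1324.
Year 1996: gap = -1.7 × (9.01 - 4.09) = -8.364%, loss ≈ 19373 × 8.364/100 ≈ 1620.
Year 1997: gap = -1.7 × (5.29 - 4.09) = -2.04%, loss ≈ 19373 × 2.04/100 ≈ 395.
Total lost output = 1699 + 1324 + 1620 + 395 = 5038 billion.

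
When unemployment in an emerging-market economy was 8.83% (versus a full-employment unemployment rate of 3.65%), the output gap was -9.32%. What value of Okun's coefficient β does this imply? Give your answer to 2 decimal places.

Okun's law: output gap = -β × (u - u*).
-9.32 = -β × (8.83 - 3.65) = -β × 5.18, so β = 9.32/5.18 = 1.80.

β ≈ 1.80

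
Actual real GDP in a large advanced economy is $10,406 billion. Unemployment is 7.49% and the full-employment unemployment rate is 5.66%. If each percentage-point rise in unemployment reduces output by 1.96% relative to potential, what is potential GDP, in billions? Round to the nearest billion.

$10,793 billion

Unemployment gap = 7.49 - 5.66 = 1.83 points, so output gap = -1.96 × 1.83 = -3.5868%.
Since Y = Y* × (1 + gap/100), Y* = 10406/0.964132 ≈ 10793 billion.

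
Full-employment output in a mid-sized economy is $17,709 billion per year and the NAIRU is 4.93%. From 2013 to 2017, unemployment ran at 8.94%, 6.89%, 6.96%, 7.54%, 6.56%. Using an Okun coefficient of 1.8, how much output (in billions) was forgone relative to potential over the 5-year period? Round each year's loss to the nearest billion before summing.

$3,902 billion

Year 2013: gap = -1.8 × (8.94 - 4.93) = -7.218%, loss ≈ 17709 × 7.218/100 ≈ 1278.
Year 2014: gap = -1.8 × (6.89 - 4.93) = -3.528%, loss ≈ 17709 × 3.528/100 ≈ 625.
Year 2015: gap = -1.8 × (6.96 - 4.93) = -3.654%, loss ≈ 17709 × 3.654/100 ≈ 647.
Year 2016: gap = -1.8 × (7.54 - 4.93) = -4.698%, loss ≈ 17709 × 4.698/100 ≈ 832.
Year 2017: gap = -1.8 × (6.56 - 4.93) = -2.934%, loss ≈ 17709 × 2.934/100 ≈ 520.
Total lost output = 1278 + 625 + 647 + 832 + 520 = 3902 billion.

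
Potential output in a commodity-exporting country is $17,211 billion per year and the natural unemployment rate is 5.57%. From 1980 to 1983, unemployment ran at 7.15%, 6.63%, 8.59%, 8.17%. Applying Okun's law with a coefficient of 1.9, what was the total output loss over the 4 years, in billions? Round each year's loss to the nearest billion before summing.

$2,702 billion

Year 1980: gap = -1.9 × (7.15 - 5.57) = -3.002%, loss ≈ 17211 × 3.002/100 ≈ 517.
Year 1981: gap = -1.9 × (6.63 - 5.57) = -2.014%, loss ≈ 17211 × 2.014/100 ≈ 347.
Year 1982: gap = -1.9 × (8.59 - 5.57) = -5.738%, loss ≈ 17211 × 5.738/100 ≈ 988.
Year 1983: gap = -1.9 × (8.17 - 5.57) = -4.94%, loss ≈ 17211 × 4.94/100 ≈ 850.
Total lost output = 517 + 347 + 988 + 850 = 2702 billion.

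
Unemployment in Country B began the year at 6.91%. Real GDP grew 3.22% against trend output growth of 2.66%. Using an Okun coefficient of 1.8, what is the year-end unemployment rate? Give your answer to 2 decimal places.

Growth-rate Okun's law: g_Y = g_Y* - β × Δu, so Δu = (g_Y* - g_Y)/β.
Δu = (2.66 - 3.22)/1.8 = -0.56/1.8 = -0.31 percentage points.
Year-end unemployment = 6.91 - 0.31 = 6.60%.

6.60%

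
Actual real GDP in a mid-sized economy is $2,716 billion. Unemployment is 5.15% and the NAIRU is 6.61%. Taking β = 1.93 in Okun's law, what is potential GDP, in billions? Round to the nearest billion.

$2,642 billion

Unemployment gap = 5.15 - 6.61 = -1.46 points, so output gap = -1.93 × (-1.46) = 2.8178%.
Since Y = Y* × (1 + gap/100), Y* = 2716/1.028178 ≈ 2642 billion.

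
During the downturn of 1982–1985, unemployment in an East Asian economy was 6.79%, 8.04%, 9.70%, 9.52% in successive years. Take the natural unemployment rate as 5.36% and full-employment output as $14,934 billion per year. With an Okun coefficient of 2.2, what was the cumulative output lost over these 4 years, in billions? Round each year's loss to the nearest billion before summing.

$4,144 billion

Year 1982: gap = -2.2 × (6.79 - 5.36) = -3.146%, loss ≈ 14934 × 3.146/100 ≈ 470.
Year 1983: gap = -2.2 × (8.04 - 5.36) = -5.896%, loss ≈ 14934 × 5.896/100 ≈ 881.
Year 1984: gap = -2.2 × (9.7 - 5.36) = -9.548%, loss ≈ 14934 × 9.548/100 ≈ 1426.
Year 1985: gap = -2.2 × (9.52 - 5.36) = -9.152%, loss ≈ 14934 × 9.152/100 ≈ 1367.
Total lost output = 470 + 881 + 1426 + 1367 = 4144 billion.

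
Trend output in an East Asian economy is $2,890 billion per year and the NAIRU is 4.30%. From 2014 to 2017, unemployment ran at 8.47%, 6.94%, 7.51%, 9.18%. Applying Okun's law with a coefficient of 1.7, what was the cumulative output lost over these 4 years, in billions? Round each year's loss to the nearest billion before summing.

Year 2014: gap = -1.7 × (8.47 - 4.3) = -7.089%, loss ≈ 2890 × 7.089/100 ≈ 205.
Year 2015: gap = -1.7 × (6.94 - 4.3) = -4.488%, loss ≈ 2890 × 4.488/100 ≈ 130.
Year 2016: gap = -1.7 × (7.51 - 4.3) = -5.457%, loss ≈ 2890 × 5.457/100 ≈ 158.
Year 2017: gap = -1.7 × (9.18 - 4.3) = -8.296%, loss ≈ 2890 × 8.296/100 ≈ 240.
Total lost output = 205 + 130 + 158 + 240 = 733 billion.

$733 billion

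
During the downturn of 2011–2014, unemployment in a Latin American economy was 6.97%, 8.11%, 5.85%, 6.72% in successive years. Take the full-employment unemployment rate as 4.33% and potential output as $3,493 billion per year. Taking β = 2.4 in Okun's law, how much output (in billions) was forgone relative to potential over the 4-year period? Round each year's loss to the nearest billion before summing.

Year 2011: gap = -2.4 × (6.97 - 4.33) = -6.336%, loss ≈ 3493 × 6.336/100 ≈ 221.
Year 2012: gap = -2.4 × (8.11 - 4.33) = -9.072%, loss ≈ 3493 × 9.072/100 ≈ 317.
Year 2013: gap = -2.4 × (5.85 - 4.33) = -3.648%, loss ≈ 3493 × 3.648/100 ≈ 127.
Year 2014: gap = -2.4 × (6.72 - 4.33) = -5.736%, loss ≈ 3493 × 5.736/100 ≈ 200.
Total lost output = 221 + 317 + 127 + 200 = 865 billion.

$865 billion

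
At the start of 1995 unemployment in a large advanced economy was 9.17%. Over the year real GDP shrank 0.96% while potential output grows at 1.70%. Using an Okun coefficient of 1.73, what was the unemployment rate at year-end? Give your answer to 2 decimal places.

10.71%

Growth-rate Okun's law: g_Y = g_Y* - β × Δu, so Δu = (g_Y* - g_Y)/β.
Δu = (1.7 + 0.96)/1.73 = 2.66/1.73 = 1.54 percentage points.
Year-end unemployment = 9.17 + 1.54 = 10.71%.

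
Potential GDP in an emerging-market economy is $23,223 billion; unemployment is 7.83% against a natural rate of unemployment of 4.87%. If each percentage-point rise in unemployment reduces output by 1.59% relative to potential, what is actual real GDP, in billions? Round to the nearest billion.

Unemployment gap = 7.83 - 4.87 = 2.96 points, so the output gap is -1.59 × 2.96 = -4.7064%.
Actual GDP = 23223 × (1 - 4.7064/100) = 23223 × 0.952936 ≈ 22130 billion.

$22,130 billion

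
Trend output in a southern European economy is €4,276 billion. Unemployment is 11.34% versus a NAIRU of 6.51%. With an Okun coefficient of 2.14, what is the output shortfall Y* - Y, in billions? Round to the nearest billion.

€442 billion

Output gap = -2.14 × (11.34 - 6.51) = -2.14 × 4.83 = -10.3362%.
Actual GDP ≈ 4276 × 0.896638 ≈ 3834 billion, so the shortfall is 4276 - 3834 = 442 billion.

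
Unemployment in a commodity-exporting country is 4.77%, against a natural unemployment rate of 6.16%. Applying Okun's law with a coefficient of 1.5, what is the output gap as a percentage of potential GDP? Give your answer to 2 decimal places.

The unemployment gap is 4.77 - 6.16 = -1.39 percentage points.
Okun's law gives an output gap of -1.5 × (-1.39) = 2.085%, i.e. 2.09% above potential.

2.09%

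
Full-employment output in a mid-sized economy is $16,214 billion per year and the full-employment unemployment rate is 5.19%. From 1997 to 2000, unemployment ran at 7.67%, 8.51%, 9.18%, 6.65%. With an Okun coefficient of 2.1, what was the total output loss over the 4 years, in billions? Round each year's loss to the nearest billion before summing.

Year 1997: gap = -2.1 × (7.67 - 5.19) = -5.208%, loss ≈ 16214 × 5.208/100 ≈ 844.
Year 1998: gap = -2.1 × (8.51 - 5.19) = -6.972%, loss ≈ 16214 × 6.972/100 ≈ 1130.
Year 1999: gap = -2.1 × (9.18 - 5.19) = -8.379%, loss ≈ 16214 × 8.379/100 ≈ 1359.
Year 2000: gap = -2.1 × (6.65 - 5.19) = -3.066%, loss ≈ 16214 × 3.066/100 ≈ 497.
Total lost output = 844 + 1130 + 1359 + 497 = 3830 billion.

$3,830 billion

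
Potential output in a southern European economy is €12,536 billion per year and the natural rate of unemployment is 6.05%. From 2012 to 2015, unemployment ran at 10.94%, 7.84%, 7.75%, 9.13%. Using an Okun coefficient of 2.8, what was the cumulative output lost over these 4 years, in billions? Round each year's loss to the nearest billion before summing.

€4,022 billion

Year 2012: gap = -2.8 × (10.94 - 6.05) = -13.692%, loss ≈ 12536 × 13.692/100 ≈ 1716.
Year 2013: gap = -2.8 × (7.84 - 6.05) = -5.012%, loss ≈ 12536 × 5.012/100 ≈ 628.
Year 2014: gap = -2.8 × (7.75 - 6.05) = -4.76%, loss ≈ 12536 × 4.76/100 ≈ 597.
Year 2015: gap = -2.8 × (9.13 - 6.05) = -8.624%, loss ≈ 12536 × 8.624/100 ≈ 1081.
Total lost output = 1716 + 628 + 597 + 1081 = 4022 billion.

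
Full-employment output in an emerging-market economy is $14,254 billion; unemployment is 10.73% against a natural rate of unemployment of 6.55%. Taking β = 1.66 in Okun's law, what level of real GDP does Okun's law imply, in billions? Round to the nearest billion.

$13,265 billion

Unemployment gap = 10.73 - 6.55 = 4.18 points, so the output gap is -1.66 × 4.18 = -6.9388%.
Actual GDP = 14254 × (1 - 6.9388/100) = 14254 × 0.930612 ≈ 13265 billion.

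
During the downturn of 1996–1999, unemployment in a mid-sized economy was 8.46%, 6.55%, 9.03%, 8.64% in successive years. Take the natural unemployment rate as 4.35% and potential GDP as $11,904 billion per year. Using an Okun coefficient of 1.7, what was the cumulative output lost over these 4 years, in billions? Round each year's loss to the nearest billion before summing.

$3,092 billion

Year 1996: gap = -1.7 × (8.46 - 4.35) = -6.987%, loss ≈ 11904 × 6.987/100 ≈ 832.
Year 1997: gap = -1.7 × (6.55 - 4.35) = -3.74%, loss ≈ 11904 × 3.74/100 ≈ 445.
Year 1998: gap = -1.7 × (9.03 - 4.35) = -7.956%, loss ≈ 11904 × 7.956/100 ≈ 947.
Year 1999: gap = -1.7 × (8.64 - 4.35) = -7.293%, loss ≈ 11904 × 7.293/100 ≈ 868.
Total lost output = 832 + 445 + 947 + 868 = 3092 billion.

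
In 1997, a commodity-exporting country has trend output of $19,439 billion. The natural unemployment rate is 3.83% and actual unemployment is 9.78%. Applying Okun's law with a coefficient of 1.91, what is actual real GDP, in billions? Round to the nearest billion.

$17,230 billion

Unemployment gap = 9.78 - 3.83 = 5.95 points, so the output gap is -1.91 × 5.95 = -11.3645%.
Actual GDP = 19439 × (1 - 11.3645/100) = 19439 × 0.886355 ≈ 17230 billion.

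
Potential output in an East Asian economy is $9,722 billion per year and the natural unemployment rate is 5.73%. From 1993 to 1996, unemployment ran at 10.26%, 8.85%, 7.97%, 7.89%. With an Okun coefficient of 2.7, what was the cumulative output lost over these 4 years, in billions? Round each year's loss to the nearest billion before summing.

Year 1993: gap = -2.7 × (10.26 - 5.73) = -12.231%, loss ≈ 9722 × 12.231/100 ≈ 1189.
Year 1994: gap = -2.7 × (8.85 - 5.73) = -8.424%, loss ≈ 9722 × 8.424/100 ≈ 819.
Year 1995: gap = -2.7 × (7.97 - 5.73) = -6.048%, loss ≈ 9722 × 6.048/100 ≈ 588.
Year 1996: gap = -2.7 × (7.89 - 5.73) = -5.832%, loss ≈ 9722 × 5.832/100 ≈ 567.
Total lost output = 1189 + 819 + 588 + 567 = 3163 billion.

$3,163 billion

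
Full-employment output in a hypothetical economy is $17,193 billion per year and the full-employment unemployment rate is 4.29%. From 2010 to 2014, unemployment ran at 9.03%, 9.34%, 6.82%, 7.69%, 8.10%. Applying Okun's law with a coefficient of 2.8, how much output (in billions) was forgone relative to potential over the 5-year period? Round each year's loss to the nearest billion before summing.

Year 2010: gap = -2.8 × (9.03 - 4.29) = -13.272%, loss ≈ 17193 × 13.272/100 ≈ 2282.
Year 2011: gap = -2.8 × (9.34 - 4.29) = -14.14%, loss ≈ 17193 × 14.14/100 ≈ 2431.
Year 2012: gap = -2.8 × (6.82 - 4.29) = -7.084%, loss ≈ 17193 × 7.084/100 ≈ 1218.
Year 2013: gap = -2.8 × (7.69 - 4.29) = -9.52%, loss ≈ 17193 × 9.52/100 ≈ 1637.
Year 2014: gap = -2.8 × (8.1 - 4.29) = -10.668%, loss ≈ 17193 × 10.668/100 ≈ 1834.
Total lost output = 2282 + 2431 + 1218 + 1637 + 1834 = 9402 billion.

$9,402 billion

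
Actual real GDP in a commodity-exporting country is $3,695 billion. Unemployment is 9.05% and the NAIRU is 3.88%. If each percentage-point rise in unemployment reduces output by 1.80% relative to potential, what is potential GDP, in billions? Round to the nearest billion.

$4,074 billion

Unemployment gap = 9.05 - 3.88 = 5.17 points, so output gap = -1.8 × 5.17 = -9.306%.
Since Y = Y* × (1 + gap/100), Y* = 3695/0.90694 ≈ 4074 billion.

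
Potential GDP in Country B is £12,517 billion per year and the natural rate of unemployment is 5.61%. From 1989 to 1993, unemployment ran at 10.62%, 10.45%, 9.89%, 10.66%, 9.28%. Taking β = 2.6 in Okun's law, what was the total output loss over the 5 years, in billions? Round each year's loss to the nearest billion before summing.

Year 1989: gap = -2.6 × (10.62 - 5.61) = -13.026%, loss ≈ 12517 × 13.026/100 ≈ 1630.
Year 1990: gap = -2.6 × (10.45 - 5.61) = -12.584%, loss ≈ 12517 × 12.584/100 ≈ 1575.
Year 1991: gap = -2.6 × (9.89 - 5.61) = -11.128%, loss ≈ 12517 × 11.128/100 ≈ 1393.
Year 1992: gap = -2.6 × (10.66 - 5.61) = -13.13%, loss ≈ 12517 × 13.13/100 ≈ 1643.
Year 1993: gap = -2.6 × (9.28 - 5.61) = -9.542%, loss ≈ 12517 × 9.542/100 ≈ 1194.
Total lost output = 1630 + 1575 + 1393 + 1643 + 1194 = 7435 billion.

£7,435 billion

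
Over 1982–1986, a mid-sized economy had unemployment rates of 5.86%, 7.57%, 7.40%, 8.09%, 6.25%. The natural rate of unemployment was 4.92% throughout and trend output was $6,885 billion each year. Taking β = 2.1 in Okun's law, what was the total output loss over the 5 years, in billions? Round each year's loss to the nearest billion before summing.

$1,528 billion

Year 1982: gap = -2.1 × (5.86 - 4.92) = -1.974%, loss ≈ 6885 × 1.974/100 ≈ 136.
Year 1983: gap = -2.1 × (7.57 - 4.92) = -5.565%, loss ≈ 6885 × 5.565/100 ≈ 383.
Year 1984: gap = -2.1 × (7.4 - 4.92) = -5.208%, loss ≈ 6885 × 5.208/100 ≈ 359.
Year 1985: gap = -2.1 × (8.09 - 4.92) = -6.657%, loss ≈ 6885 × 6.657/100 ≈ 458.
Year 1986: gap = -2.1 × (6.25 - 4.92) = -2.793%, loss ≈ 6885 × 2.793/100 ≈ 192.
Total lost output = 136 + 383 + 359 + 458 + 192 = 1528 billion.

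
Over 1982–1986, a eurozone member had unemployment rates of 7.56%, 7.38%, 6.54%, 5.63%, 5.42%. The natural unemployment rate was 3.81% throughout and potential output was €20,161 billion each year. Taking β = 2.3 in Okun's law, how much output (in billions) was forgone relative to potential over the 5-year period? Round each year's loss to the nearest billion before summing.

€6,251 billion

Year 1982: gap = -2.3 × (7.56 - 3.81) = -8.625%, loss ≈ 20161 × 8.625/100 ≈ 1739.
Year 1983: gap = -2.3 × (7.38 - 3.81) = -8.211%, loss ≈ 20161 × 8.211/100 ≈ 1655.
Year 1984: gap = -2.3 × (6.54 - 3.81) = -6.279%, loss ≈ 20161 × 6.279/100 ≈ 1266.
Year 1985: gap = -2.3 × (5.63 - 3.81) = -4.186%, loss ≈ 20161 × 4.186/100 ≈ 844.
Year 1986: gap = -2.3 × (5.42 - 3.81) = -3.703%, loss ≈ 20161 × 3.703/100 ≈ 747.
Total lost output = 1739 + 1655 + 1266 + 844 + 747 = 6251 billion.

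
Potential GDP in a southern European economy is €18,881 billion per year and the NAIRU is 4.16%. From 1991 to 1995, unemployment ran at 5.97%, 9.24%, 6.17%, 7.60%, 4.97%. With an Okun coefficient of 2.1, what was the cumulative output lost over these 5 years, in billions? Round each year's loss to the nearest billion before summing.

€5,214 billion

Year 1991: gap = -2.1 × (5.97 - 4.16) = -3.801%, loss ≈ 18881 × 3.801/100 ≈ 718.
Year 1992: gap = -2.1 × (9.24 - 4.16) = -10.668%, loss ≈ 18881 × 10.668/100 ≈ 2014.
Year 1993: gap = -2.1 × (6.17 - 4.16) = -4.221%, loss ≈ 18881 × 4.221/100 ≈ 797.
Year 1994: gap = -2.1 × (7.6 - 4.16) = -7.224%, loss ≈ 18881 × 7.224/100 ≈ 1364.
Year 1995: gap = -2.1 × (4.97 - 4.16) = -1.701%, loss ≈ 18881 × 1.701/100 ≈ 321.
Total lost output = 718 + 2014 + 797 + 1364 + 321 = 5214 billion.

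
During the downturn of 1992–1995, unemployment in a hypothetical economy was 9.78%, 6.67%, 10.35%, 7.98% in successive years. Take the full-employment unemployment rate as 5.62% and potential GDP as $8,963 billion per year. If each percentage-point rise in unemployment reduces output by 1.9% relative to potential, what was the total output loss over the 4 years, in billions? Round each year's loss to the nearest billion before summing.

$2,095 billion

Year 1992: gap = -1.9 × (9.78 - 5.62) = -7.904%, loss ≈ 8963 × 7.904/100 ≈ 708.
Year 1993: gap = -1.9 × (6.67 - 5.62) = -1.995%, loss ≈ 8963 × 1.995/100 ≈ 179.
Year 1994: gap = -1.9 × (10.35 - 5.62) = -8.987%, loss ≈ 8963 × 8.987/100 ≈ 806.
Year 1995: gap = -1.9 × (7.98 - 5.62) = -4.484%, loss ≈ 8963 × 4.484/100 ≈ 402.
Total lost output = 708 + 179 + 806 + 402 = 2095 billion.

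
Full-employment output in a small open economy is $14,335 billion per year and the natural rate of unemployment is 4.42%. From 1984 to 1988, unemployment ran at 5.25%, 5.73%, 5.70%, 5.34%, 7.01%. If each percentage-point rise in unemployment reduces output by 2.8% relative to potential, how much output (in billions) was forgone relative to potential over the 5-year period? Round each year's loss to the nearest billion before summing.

Year 1984: gap = -2.8 × (5.25 - 4.42) = -2.324%, loss ≈ 14335 × 2.324/100 ≈ 333.
Year 1985: gap = -2.8 × (5.73 - 4.42) = -3.668%, loss ≈ 14335 × 3.668/100 ≈ 526.
Year 1986: gap = -2.8 × (5.7 - 4.42) = -3.584%, loss ≈ 14335 × 3.584/100 ≈ 514.
Year 1987: gap = -2.8 × (5.34 - 4.42) = -2.576%, loss ≈ 14335 × 2.576/100 ≈ 369.
Year 1988: gap = -2.8 × (7.01 - 4.42) = -7.252%, loss ≈ 14335 × 7.252/100 ≈ 1040.
Total lost output = 333 + 526 + 514 + 369 + 1040 = 2782 billion.

$2,782 billion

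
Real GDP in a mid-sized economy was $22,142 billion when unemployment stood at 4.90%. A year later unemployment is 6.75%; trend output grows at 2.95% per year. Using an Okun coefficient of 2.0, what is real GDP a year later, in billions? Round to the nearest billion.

Δu = 6.75 - 4.9 = 1.85 points.
Okun's law (growth form): g_Y = g_Y* - β × Δu = 2.95 - 2.0 × (1.85) = 2.95 - 3.7 = -0.75%.
Real GDP in the next year = 22142 × (1 - 0.75/100) = 22142 × 0.9925 ≈ 21976 billion.

$21,976 billion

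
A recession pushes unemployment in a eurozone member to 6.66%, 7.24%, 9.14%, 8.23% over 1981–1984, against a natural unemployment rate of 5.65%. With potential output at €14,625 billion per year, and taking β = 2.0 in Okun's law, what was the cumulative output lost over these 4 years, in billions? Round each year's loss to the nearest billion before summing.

Year 1981: gap = -2.0 × (6.66 - 5.65) = -2.02%, loss ≈ 14625 × 2.02/100 ≈ 295.
Year 1982: gap = -2.0 × (7.24 - 5.65) = -3.18%, loss ≈ 14625 × 3.18/100 ≈ 465.
Year 1983: gap = -2.0 × (9.14 - 5.65) = -6.98%, loss ≈ 14625 × 6.98/100 ≈ 1021.
Year 1984: gap = -2.0 × (8.23 - 5.65) = -5.16%, loss ≈ 14625 × 5.16/100 ≈ 755.
Total lost output = 295 + 465 + 1021 + 755 = 2536 billion.

€2,536 billion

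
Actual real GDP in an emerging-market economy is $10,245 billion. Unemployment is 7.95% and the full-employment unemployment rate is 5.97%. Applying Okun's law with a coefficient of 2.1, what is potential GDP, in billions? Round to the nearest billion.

Unemployment gap = 7.95 - 5.97 = 1.98 points, so output gap = -2.1 × 1.98 = -4.158%.
Since Y = Y* × (1 + gap/100), Y* = 10245/0.95842 ≈ 10689 billion.

$10,689 billion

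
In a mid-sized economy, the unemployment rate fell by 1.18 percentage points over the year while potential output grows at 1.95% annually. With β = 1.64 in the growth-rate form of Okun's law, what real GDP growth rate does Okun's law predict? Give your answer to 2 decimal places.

Growth-rate Okun's law: g_Y = g_Y* - β × Δu.
g_Y = 1.95 - 1.64 × (-1.18) = 1.95 + 1.9352 = 3.8852%, i.e. 3.89% to 2 d.p.

3.89%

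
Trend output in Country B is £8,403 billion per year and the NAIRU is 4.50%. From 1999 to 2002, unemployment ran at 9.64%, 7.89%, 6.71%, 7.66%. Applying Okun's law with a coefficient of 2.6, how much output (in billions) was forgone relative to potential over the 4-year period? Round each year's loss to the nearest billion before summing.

Year 1999: gap = -2.6 × (9.64 - 4.5) = -13.364%, loss ≈ 8403 × 13.364/100 ≈ 1123.
Year 2000: gap = -2.6 × (7.89 - 4.5) = -8.814%, loss ≈ 8403 × 8.814/100 ≈ 741.
Year 2001: gap = -2.6 × (6.71 - 4.5) = -5.746%, loss ≈ 8403 × 5.746/100 ≈ 483.
Year 2002: gap = -2.6 × (7.66 - 4.5) = -8.216%, loss ≈ 8403 × 8.216/100 ≈ 690.
Total lost output = 1123 + 741 + 483 + 690 = 3037 billion.

£3,037 billion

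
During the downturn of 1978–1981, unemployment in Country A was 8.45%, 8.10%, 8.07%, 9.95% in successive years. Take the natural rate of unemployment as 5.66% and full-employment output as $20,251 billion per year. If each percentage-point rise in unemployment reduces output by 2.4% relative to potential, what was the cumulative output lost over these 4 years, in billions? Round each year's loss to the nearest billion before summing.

$5,798 billion

Year 1978: gap = -2.4 × (8.45 - 5.66) = -6.696%, loss ≈ 20251 × 6.696/100 ≈ 1356.
Year 1979: gap = -2.4 × (8.1 - 5.66) = -5.856%, loss ≈ 20251 × 5.856/100 ≈ 1186.
Year 1980: gap = -2.4 × (8.07 - 5.66) = -5.784%, loss ≈ 20251 × 5.784/100 ≈ 1171.
Year 1981: gap = -2.4 × (9.95 - 5.66) = -10.296%, loss ≈ 20251 × 10.296/100 ≈ 2085.
Total lost output = 1356 + 1186 + 1171 + 2085 = 5798 billion.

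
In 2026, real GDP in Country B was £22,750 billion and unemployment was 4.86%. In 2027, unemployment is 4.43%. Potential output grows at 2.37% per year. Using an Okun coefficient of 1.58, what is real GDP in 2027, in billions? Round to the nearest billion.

£23,444 billion

Δu = 4.43 - 4.86 = -0.43 points.
Okun's law (growth form): g_Y = g_Y* - β × Δu = 2.37 - 1.58 × (-0.43) = 2.37 + 0.6794 = 3.0494%.
Real GDP in the next year = 22750 × (1 + 3.0494/100) = 22750 × 1.030494 ≈ 23444 billion.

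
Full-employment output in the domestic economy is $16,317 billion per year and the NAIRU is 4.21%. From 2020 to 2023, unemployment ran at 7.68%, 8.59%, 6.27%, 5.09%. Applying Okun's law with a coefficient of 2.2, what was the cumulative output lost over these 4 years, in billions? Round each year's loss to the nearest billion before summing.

$3,873 billion

Year 2020: gap = -2.2 × (7.68 - 4.21) = -7.634%, loss ≈ 16317 × 7.634/100 ≈ 1246.
Year 2021: gap = -2.2 × (8.59 - 4.21) = -9.636%, loss ≈ 16317 × 9.636/100 ≈ 1572.
Year 2022: gap = -2.2 × (6.27 - 4.21) = -4.532%, loss ≈ 16317 × 4.532/100 ≈ 739.
Year 2023: gap = -2.2 × (5.09 - 4.21) = -1.936%, loss ≈ 16317 × 1.936/100 ≈ 316.
Total lost output = 1246 + 1572 + 739 + 316 = 3873 billion.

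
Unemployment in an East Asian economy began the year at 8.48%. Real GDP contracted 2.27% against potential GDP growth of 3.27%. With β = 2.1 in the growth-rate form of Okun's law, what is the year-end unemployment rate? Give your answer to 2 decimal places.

11.12%

Growth-rate Okun's law: g_Y = g_Y* - β × Δu, so Δu = (g_Y* - g_Y)/β.
Δu = (3.27 + 2.27)/2.1 = 5.54/2.1 = 2.64 percentage points.
Year-end unemployment = 8.48 + 2.64 = 11.12%.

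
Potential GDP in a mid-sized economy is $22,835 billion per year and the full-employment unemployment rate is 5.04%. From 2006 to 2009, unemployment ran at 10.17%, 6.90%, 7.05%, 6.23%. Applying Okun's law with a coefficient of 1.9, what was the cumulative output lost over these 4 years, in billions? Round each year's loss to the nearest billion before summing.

Year 2006: gap = -1.9 × (10.17 - 5.04) = -9.747%, loss ≈ 22835 × 9.747/100 ≈ 2226.
Year 2007: gap = -1.9 × (6.9 - 5.04) = -3.534%, loss ≈ 22835 × 3.534/100 ≈ 807.
Year 2008: gap = -1.9 × (7.05 - 5.04) = -3.819%, loss ≈ 22835 × 3.819/100 ≈ 872.
Year 2009: gap = -1.9 × (6.23 - 5.04) = -2.261%, loss ≈ 22835 × 2.261/100 ≈ 516.
Total lost output = 2226 + 807 + 872 + 516 = 4421 billion.

$4,421 billion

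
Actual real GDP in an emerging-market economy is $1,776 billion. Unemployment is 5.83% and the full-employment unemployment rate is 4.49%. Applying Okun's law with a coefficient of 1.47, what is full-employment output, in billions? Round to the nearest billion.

Unemployment gap = 5.83 - 4.49 = 1.34 points, so output gap = -1.47 × 1.34 = -1.9698%.
Since Y = Y* × (1 + gap/100), Y* = 1776/0.980302 ≈ 1812 billion.

$1,812 billion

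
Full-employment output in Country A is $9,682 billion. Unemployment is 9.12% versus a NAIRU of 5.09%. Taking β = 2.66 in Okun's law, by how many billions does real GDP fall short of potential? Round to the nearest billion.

$1,038 billion

Output gap = -2.66 × (9.12 - 5.09) = -2.66 × 4.03 = -10.7198%.
Actual GDP ≈ 9682 × 0.892802 ≈ 8644 billion, so the shortfall is 9682 - 8644 = 1038 billion.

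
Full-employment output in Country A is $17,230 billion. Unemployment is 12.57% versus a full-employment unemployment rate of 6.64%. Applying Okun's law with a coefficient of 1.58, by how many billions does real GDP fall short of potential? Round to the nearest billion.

Output gap = -1.58 × (12.57 - 6.64) = -1.58 × 5.93 = -9.3694%.
Actual GDP ≈ 17230 × 0.906306 ≈ 15616 billion, so the shortfall is 17230 - 15616 = 1614 billion.

$1,614 billion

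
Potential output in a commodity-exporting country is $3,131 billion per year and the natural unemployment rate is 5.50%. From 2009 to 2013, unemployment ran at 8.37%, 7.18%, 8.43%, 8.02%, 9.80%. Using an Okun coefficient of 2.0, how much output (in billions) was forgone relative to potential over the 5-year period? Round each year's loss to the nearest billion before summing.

$895 billion

Year 2009: gap = -2.0 × (8.37 - 5.5) = -5.74%, loss ≈ 3131 × 5.74/100 ≈ 180.
Year 2010: gap = -2.0 × (7.18 - 5.5) = -3.36%, loss ≈ 3131 × 3.36/100 ≈ 105.
Year 2011: gap = -2.0 × (8.43 - 5.5) = -5.86%, loss ≈ 3131 × 5.86/100 ≈ 183.
Year 2012: gap = -2.0 × (8.02 - 5.5) = -5.04%, loss ≈ 3131 × 5.04/100 ≈ 158.
Year 2013: gap = -2.0 × (9.8 - 5.5) = -8.6%, loss ≈ 3131 × 8.6/100 ≈ 269.
Total lost output = 180 + 105 + 183 + 158 + 269 = 895 billion.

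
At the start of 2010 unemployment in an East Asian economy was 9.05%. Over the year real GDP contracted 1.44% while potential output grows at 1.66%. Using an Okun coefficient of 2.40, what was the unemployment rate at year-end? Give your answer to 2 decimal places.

Growth-rate Okun's law: g_Y = g_Y* - β × Δu, so Δu = (g_Y* - g_Y)/β.
Δu = (1.66 + 1.44)/2.40 = 3.1/2.40 = 1.29 percentage points.
Year-end unemployment = 9.05 + 1.29 = 10.34%.

10.34%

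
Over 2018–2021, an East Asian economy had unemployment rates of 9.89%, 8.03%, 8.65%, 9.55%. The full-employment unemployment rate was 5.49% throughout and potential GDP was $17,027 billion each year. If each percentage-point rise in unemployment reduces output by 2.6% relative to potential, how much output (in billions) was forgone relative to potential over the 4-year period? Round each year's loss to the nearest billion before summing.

Year 2018: gap = -2.6 × (9.89 - 5.49) = -11.44%, loss ≈ 17027 × 11.44/100 ≈ 1948.
Year 2019: gap = -2.6 × (8.03 - 5.49) = -6.604%, loss ≈ 17027 × 6.604/100 ≈ 1124.
Year 2020: gap = -2.6 × (8.65 - 5.49) = -8.216%, loss ≈ 17027 × 8.216/100 ≈ 1399.
Year 2021: gap = -2.6 × (9.55 - 5.49) = -10.556%, loss ≈ 17027 × 10.556/100 ≈ 1797.
Total lost output = 1948 + 1124 + 1399 + 1797 = 6268 billion.

$6,268 billion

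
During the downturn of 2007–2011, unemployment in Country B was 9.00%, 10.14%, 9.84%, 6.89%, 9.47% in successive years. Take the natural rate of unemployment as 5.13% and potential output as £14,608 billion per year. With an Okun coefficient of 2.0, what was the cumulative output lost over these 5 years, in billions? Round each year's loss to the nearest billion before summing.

Year 2007: gap = -2.0 × (9 - 5.13) = -7.74%, loss ≈ 14608 × 7.74/100 ≈ 1131.
Year 2008: gap = -2.0 × (10.14 - 5.13) = -10.02%, loss ≈ 14608 × 10.02/100 ≈ 1464.
Year 2009: gap = -2.0 × (9.84 - 5.13) = -9.42%, loss ≈ 14608 × 9.42/100 ≈ 1376.
Year 2010: gap = -2.0 × (6.89 - 5.13) = -3.52%, loss ≈ 14608 × 3.52/100 ≈ 514.
Year 2011: gap = -2.0 × (9.47 - 5.13) = -8.68%, loss ≈ 14608 × 8.68/100 ≈ 1268.
Total lost output = 1131 + 1464 + 1376 + 514 + 1268 = 5753 billion.

£5,753 billion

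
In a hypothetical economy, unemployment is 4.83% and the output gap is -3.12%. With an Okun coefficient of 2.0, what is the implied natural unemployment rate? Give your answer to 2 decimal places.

From Okun's law, u - u* = -(output gap)/β = -(-3.12)/2.0 = 1.56 points.
So u* = 4.83 - 1.56 = 3.27%.

3.27%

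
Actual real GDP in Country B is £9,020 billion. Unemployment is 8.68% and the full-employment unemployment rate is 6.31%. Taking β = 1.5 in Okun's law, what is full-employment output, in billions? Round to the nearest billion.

£9,352 billion

Unemployment gap = 8.68 - 6.31 = 2.37 points, so output gap = -1.5 × 2.37 = -3.555%.
Since Y = Y* × (1 + gap/100), Y* = 9020/0.96445 ≈ 9352 billion.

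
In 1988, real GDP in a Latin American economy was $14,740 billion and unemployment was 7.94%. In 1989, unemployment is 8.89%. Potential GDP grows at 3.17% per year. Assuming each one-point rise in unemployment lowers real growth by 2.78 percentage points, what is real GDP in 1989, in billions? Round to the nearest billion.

Δu = 8.89 - 7.94 = 0.95 points.
Okun's law (growth form): g_Y = g_Y* - β × Δu = 3.17 - 2.78 × (0.95) = 3.17 - 2.641 = 0.529%.
Real GDP in the next year = 14740 × (1 + 0.529/100) = 14740 × 1.00529 ≈ 14818 billion.

$14,818 billion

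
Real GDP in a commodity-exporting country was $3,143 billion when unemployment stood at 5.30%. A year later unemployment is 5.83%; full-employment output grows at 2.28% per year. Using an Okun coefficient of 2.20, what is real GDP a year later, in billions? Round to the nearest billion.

Δu = 5.83 - 5.3 = 0.53 points.
Okun's law (growth form): g_Y = g_Y* - β × Δu = 2.28 - 2.20 × (0.53) = 2.28 - 1.166 = 1.114%.
Real GDP in the next year = 3143 × (1 + 1.114/100) = 3143 × 1.01114 ≈ 3178 billion.

$3,178 billion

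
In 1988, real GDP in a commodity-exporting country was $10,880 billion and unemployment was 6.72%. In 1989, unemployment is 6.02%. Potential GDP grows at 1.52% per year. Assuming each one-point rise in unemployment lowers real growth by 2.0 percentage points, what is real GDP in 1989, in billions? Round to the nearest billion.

Δu = 6.02 - 6.72 = -0.7 points.
Okun's law (growth form): g_Y = g_Y* - β × Δu = 1.52 - 2.0 × (-0.70) = 1.52 + 1.4 = 2.92%.
Real GDP in the next year = 10880 × (1 + 2.92/100) = 10880 × 1.0292 ≈ 11198 billion.

$11,198 billion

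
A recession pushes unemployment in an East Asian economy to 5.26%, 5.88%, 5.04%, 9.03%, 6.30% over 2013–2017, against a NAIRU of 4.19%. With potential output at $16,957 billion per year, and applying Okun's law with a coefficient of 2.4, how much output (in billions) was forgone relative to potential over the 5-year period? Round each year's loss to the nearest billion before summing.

Year 2013: gap = -2.4 × (5.26 - 4.19) = -2.568%, loss ≈ 16957 × 2.568/100 ≈ 435.
Year 2014: gap = -2.4 × (5.88 - 4.19) = -4.056%, loss ≈ 16957 × 4.056/100 ≈ 688.
Year 2015: gap = -2.4 × (5.04 - 4.19) = -2.04%, loss ≈ 16957 × 2.04/100 ≈ 346.
Year 2016: gap = -2.4 × (9.03 - 4.19) = -11.616%, loss ≈ 16957 × 11.616/100 ≈ 1970.
Year 2017: gap = -2.4 × (6.3 - 4.19) = -5.064%, loss ≈ 16957 × 5.064/100 ≈ 859.
Total lost output = 435 + 688 + 346 + 1970 + 859 = 4298 billion.

$4,298 billion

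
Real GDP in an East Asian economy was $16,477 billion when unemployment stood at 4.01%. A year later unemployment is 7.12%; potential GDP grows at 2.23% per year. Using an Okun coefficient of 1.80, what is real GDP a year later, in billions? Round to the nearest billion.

$15,922 billion

Δu = 7.12 - 4.01 = 3.11 points.
Okun's law (growth form): g_Y = g_Y* - β × Δu = 2.23 - 1.80 × (3.11) = 2.23 - 5.598 = -3.368%.
Real GDP in the next year = 16477 × (1 - 3.368/100) = 16477 × 0.96632 ≈ 15922 billion.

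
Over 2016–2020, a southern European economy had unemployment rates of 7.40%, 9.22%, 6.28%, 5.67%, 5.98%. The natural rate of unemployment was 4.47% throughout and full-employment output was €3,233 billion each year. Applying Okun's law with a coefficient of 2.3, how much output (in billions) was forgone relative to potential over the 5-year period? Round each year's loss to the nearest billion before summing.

€907 billion

Year 2016: gap = -2.3 × (7.4 - 4.47) = -6.739%, loss ≈ 3233 × 6.739/100 ≈ 218.
Year 2017: gap = -2.3 × (9.22 - 4.47) = -10.925%, loss ≈ 3233 × 10.925/100 ≈ 353.
Year 2018: gap = -2.3 × (6.28 - 4.47) = -4.163%, loss ≈ 3233 × 4.163/100 ≈ 135.
Year 2019: gap = -2.3 × (5.67 - 4.47) = -2.76%, loss ≈ 3233 × 2.76/100 ≈ 89.
Year 2020: gap = -2.3 × (5.98 - 4.47) = -3.473%, loss ≈ 3233 × 3.473/100 ≈ 112.
Total lost output = 218 + 353 + 135 + 89 + 112 = 907 billion.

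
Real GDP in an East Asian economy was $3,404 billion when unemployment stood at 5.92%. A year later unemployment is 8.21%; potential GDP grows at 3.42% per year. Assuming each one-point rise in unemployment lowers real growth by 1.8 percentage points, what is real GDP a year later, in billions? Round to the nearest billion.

$3,380 billion

Δu = 8.21 - 5.92 = 2.29 points.
Okun's law (growth form): g_Y = g_Y* - β × Δu = 3.42 - 1.8 × (2.29) = 3.42 - 4.122 = -0.702%.
Real GDP in the next year = 3404 × (1 - 0.702/100) = 3404 × 0.99298 ≈ 3380 billion.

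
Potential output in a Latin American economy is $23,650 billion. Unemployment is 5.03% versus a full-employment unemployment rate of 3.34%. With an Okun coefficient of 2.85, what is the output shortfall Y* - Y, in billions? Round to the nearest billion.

Output gap = -2.85 × (5.03 - 3.34) = -2.85 × 1.69 = -4.8165%.
Actual GDP ≈ 23650 × 0.951835 ≈ 22511 billion, so the shortfall is 23650 - 22511 = 1139 billion.

$1,139 billion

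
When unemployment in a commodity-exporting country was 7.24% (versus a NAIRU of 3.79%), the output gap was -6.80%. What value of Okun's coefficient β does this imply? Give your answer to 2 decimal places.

Okun's law: output gap = -β × (u - u*).
-6.80 = -β × (7.24 - 3.79) = -β × 3.45, so β = 6.8/3.45 = 1.97.

β ≈ 1.97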